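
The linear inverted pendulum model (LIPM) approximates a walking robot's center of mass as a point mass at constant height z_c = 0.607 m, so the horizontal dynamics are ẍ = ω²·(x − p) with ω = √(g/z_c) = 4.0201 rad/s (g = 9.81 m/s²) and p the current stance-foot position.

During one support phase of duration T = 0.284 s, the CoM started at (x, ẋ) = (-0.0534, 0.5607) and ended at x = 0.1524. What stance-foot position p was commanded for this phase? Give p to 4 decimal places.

ωT = 4.0201·0.284 = 1.141708; cosh(ωT) = 1.725694, sinh(ωT) = 1.406421
x(T) = p + (x₀−p)·cosh(ωT) + (ẋ₀/ω)·sinh(ωT) ⇒ p·(1 − cosh) = x(T) − x₀·cosh − (ẋ₀/ω)·sinh
numerator   = 0.1524 − (-0.0534)·1.725694 − (0.5607/4.0201)·1.406421 = 0.048393
denominator = 1 − 1.725694 = -0.725694
p = 0.048393 / -0.725694 = -0.0667

p = -0.0667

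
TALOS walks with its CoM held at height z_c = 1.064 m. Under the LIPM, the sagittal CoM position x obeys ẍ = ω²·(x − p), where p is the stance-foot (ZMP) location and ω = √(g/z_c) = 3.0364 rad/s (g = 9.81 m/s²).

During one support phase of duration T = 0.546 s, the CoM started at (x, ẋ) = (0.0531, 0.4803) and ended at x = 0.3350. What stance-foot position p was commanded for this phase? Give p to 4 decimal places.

ωT = 3.0364·0.546 = 1.657874; cosh(ωT) = 2.719344, sinh(ωT) = 2.528800
x(T) = p + (x₀−p)·cosh(ωT) + (ẋ₀/ω)·sinh(ωT) ⇒ p·(1 − cosh) = x(T) − x₀·cosh − (ẋ₀/ω)·sinh
numerator   = 0.3350 − (0.0531)·2.719344 − (0.4803/3.0364)·2.528800 = -0.209405
denominator = 1 − 2.719344 = -1.719344
p = -0.209405 / -1.719344 = 0.1218

p = 0.1218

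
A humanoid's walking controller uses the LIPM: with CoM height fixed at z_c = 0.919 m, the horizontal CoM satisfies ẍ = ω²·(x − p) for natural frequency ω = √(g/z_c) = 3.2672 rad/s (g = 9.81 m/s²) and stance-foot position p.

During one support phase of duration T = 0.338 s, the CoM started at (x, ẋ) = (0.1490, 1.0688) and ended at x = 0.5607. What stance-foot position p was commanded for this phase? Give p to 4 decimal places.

p = 0.1899

ωT = 3.2672·0.338 = 1.104314; cosh(ωT) = 1.674296, sinh(ωT) = 1.342857
x(T) = p + (x₀−p)·cosh(ωT) + (ẋ₀/ω)·sinh(ωT) ⇒ p·(1 − cosh) = x(T) − x₀·cosh − (ẋ₀/ω)·sinh
numerator   = 0.5607 − (0.1490)·1.674296 − (1.0688/3.2672)·1.342857 = -0.128059
denominator = 1 − 1.674296 = -0.674296
p = -0.128059 / -0.674296 = 0.1899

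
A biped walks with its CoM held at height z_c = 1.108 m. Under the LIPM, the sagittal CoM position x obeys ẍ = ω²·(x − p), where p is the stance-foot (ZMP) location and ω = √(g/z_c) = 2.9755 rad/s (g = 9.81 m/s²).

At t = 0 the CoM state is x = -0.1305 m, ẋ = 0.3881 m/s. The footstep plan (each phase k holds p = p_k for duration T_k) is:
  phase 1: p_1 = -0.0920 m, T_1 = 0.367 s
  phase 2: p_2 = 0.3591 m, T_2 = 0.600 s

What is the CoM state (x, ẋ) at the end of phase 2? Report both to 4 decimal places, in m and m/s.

x = -0.2114, ẋ = -1.4442

phase 1: p=-0.0920, T=0.367, ωT=1.092008, cosh=1.657898, sinh=1.322356; start (x,ẋ)=(-0.130500, 0.388100) → end (x,ẋ)=(0.016648, 0.491945)
phase 2: p=0.3591, T=0.600, ωT=1.785300, cosh=3.064557, sinh=2.896811; start (x,ẋ)=(0.016648, 0.491945) → end (x,ẋ)=(-0.211427, -1.444154)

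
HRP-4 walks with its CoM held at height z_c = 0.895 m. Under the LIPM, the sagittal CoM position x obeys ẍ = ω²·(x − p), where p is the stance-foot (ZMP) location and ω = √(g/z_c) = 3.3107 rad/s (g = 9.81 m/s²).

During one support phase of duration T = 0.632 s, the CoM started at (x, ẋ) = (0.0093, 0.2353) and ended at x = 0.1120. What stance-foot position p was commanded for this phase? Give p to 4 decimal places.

p = 0.0674

ωT = 3.3107·0.632 = 2.092362; cosh(ωT) = 4.113716, sinh(ωT) = 3.990321
x(T) = p + (x₀−p)·cosh(ωT) + (ẋ₀/ω)·sinh(ωT) ⇒ p·(1 − cosh) = x(T) − x₀·cosh − (ẋ₀/ω)·sinh
numerator   = 0.1120 − (0.0093)·4.113716 − (0.2353/3.3107)·3.990321 = -0.209860
denominator = 1 − 4.113716 = -3.113716
p = -0.209860 / -3.113716 = 0.0674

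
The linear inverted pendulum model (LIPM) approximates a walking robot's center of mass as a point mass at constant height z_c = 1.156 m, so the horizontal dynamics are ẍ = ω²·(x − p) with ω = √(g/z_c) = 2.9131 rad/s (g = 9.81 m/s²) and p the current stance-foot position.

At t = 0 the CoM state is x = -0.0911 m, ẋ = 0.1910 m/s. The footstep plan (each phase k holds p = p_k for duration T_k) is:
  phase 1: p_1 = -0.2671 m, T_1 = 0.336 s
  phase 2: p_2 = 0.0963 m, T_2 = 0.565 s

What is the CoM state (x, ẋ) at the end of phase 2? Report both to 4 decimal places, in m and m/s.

phase 1: p=-0.2671, T=0.336, ωT=0.978802, cosh=1.518513, sinh=1.142752; start (x,ẋ)=(-0.091100, 0.191000) → end (x,ẋ)=(0.075084, 0.875931)
phase 2: p=0.0963, T=0.565, ωT=1.645901, cosh=2.689261, sinh=2.496422; start (x,ẋ)=(0.075084, 0.875931) → end (x,ẋ)=(0.789886, 2.201317)

x = 0.7899, ẋ = 2.2013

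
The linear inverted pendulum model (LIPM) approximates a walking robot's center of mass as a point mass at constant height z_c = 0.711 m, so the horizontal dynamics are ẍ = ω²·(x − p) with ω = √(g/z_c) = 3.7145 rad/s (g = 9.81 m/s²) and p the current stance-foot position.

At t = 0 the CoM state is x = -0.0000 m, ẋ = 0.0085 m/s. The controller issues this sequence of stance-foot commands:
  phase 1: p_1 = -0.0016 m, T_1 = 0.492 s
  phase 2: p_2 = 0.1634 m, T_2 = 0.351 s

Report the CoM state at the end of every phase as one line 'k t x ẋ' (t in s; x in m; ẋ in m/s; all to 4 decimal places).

1 0.4920 0.0104 0.0451
2 0.8430 -0.1184 -0.8800

phase 1: p=-0.0016, T=0.492, ωT=1.827534, cosh=3.189671, sinh=3.028862; start (x,ẋ)=(-0.000000, 0.008500) → end (x,ẋ)=(0.010435, 0.045113)
phase 2: p=0.1634, T=0.351, ωT=1.303789, cosh=1.977364, sinh=1.705863; start (x,ẋ)=(0.010435, 0.045113) → end (x,ẋ)=(-0.118350, -0.880050)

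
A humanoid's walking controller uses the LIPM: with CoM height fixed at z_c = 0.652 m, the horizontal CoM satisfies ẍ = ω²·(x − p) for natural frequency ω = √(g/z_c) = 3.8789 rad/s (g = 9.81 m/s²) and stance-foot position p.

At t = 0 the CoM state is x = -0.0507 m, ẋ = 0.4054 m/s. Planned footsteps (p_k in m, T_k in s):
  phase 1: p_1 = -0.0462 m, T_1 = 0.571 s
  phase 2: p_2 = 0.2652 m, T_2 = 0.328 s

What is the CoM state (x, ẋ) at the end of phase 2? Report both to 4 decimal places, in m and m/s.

phase 1: p=-0.0462, T=0.571, ωT=2.214852, cosh=4.634611, sinh=4.525441; start (x,ẋ)=(-0.050700, 0.405400) → end (x,ẋ)=(0.405917, 1.799880)
phase 2: p=0.2652, T=0.328, ωT=1.272279, cosh=1.924585, sinh=1.644393; start (x,ẋ)=(0.405917, 1.799880) → end (x,ẋ)=(1.299050, 4.361575)

x = 1.2990, ẋ = 4.3616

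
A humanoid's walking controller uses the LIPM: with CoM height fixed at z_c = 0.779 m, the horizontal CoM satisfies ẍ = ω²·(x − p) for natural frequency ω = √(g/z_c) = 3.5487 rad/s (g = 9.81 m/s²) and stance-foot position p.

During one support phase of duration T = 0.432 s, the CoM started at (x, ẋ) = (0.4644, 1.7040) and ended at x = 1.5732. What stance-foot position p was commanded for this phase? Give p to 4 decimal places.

ωT = 3.5487·0.432 = 1.533038; cosh(ωT) = 2.424054, sinh(ωT) = 2.208176
x(T) = p + (x₀−p)·cosh(ωT) + (ẋ₀/ω)·sinh(ωT) ⇒ p·(1 − cosh) = x(T) − x₀·cosh − (ẋ₀/ω)·sinh
numerator   = 1.5732 − (0.4644)·2.424054 − (1.7040/3.5487)·2.208176 = -0.612843
denominator = 1 − 2.424054 = -1.424054
p = -0.612843 / -1.424054 = 0.4304

p = 0.4304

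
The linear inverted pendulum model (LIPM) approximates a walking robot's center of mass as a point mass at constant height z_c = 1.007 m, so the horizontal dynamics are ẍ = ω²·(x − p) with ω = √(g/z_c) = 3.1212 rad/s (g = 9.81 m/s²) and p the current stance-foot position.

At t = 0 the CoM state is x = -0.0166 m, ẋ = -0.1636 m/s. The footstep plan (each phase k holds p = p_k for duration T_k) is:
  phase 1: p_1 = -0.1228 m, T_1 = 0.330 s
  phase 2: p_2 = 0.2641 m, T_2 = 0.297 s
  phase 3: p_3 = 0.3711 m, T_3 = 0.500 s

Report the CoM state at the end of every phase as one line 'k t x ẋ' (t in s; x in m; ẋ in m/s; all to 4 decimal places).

1 0.3300 -0.0192 0.1467
2 0.6270 -0.0997 -0.7277
3 1.1270 -1.3299 -5.1534

phase 1: p=-0.1228, T=0.330, ωT=1.029996, cosh=1.579032, sinh=1.222023; start (x,ẋ)=(-0.016600, -0.163600) → end (x,ẋ)=(-0.019160, 0.146736)
phase 2: p=0.2641, T=0.297, ωT=0.926996, cosh=1.461324, sinh=1.065584; start (x,ẋ)=(-0.019160, 0.146736) → end (x,ẋ)=(-0.099739, -0.727666)
phase 3: p=0.3711, T=0.500, ωT=1.560600, cosh=2.485844, sinh=2.275834; start (x,ẋ)=(-0.099739, -0.727666) → end (x,ẋ)=(-1.329912, -5.153387)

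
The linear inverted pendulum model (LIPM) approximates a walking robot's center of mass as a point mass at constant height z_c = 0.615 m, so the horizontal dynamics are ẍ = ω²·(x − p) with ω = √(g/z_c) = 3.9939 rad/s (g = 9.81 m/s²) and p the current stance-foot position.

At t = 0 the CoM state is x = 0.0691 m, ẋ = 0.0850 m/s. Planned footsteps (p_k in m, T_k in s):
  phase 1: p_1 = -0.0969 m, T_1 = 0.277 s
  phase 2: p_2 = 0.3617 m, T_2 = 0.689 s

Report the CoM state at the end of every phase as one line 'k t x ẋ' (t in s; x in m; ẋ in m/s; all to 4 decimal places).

phase 1: p=-0.0969, T=0.277, ωT=1.106310, cosh=1.676980, sinh=1.346203; start (x,ẋ)=(0.069100, 0.085000) → end (x,ẋ)=(0.210129, 1.035059)
phase 2: p=0.3617, T=0.689, ωT=2.751797, cosh=7.867291, sinh=7.803478; start (x,ẋ)=(0.210129, 1.035059) → end (x,ẋ)=(1.191597, 3.419208)

1 0.2770 0.2101 1.0351
2 0.9660 1.1916 3.4192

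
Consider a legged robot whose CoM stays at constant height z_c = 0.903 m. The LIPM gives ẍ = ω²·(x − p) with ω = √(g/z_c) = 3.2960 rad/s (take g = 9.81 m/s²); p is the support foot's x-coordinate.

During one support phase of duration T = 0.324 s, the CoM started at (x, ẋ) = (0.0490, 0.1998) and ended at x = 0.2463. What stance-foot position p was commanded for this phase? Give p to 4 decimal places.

ωT = 3.2960·0.324 = 1.067904; cosh(ωT) = 1.626502, sinh(ωT) = 1.282774
x(T) = p + (x₀−p)·cosh(ωT) + (ẋ₀/ω)·sinh(ωT) ⇒ p·(1 − cosh) = x(T) − x₀·cosh − (ẋ₀/ω)·sinh
numerator   = 0.2463 − (0.0490)·1.626502 − (0.1998/3.2960)·1.282774 = 0.088841
denominator = 1 − 1.626502 = -0.626502
p = 0.088841 / -0.626502 = -0.1418

p = -0.1418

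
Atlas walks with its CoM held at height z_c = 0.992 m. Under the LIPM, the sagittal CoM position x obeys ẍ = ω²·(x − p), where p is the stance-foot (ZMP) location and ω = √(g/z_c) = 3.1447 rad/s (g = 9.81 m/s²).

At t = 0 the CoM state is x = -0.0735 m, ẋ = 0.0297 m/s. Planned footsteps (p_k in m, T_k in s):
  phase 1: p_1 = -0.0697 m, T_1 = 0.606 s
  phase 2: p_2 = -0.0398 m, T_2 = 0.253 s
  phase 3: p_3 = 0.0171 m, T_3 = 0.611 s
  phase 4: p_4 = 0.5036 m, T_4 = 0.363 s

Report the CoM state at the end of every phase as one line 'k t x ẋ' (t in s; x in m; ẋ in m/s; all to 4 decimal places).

phase 1: p=-0.0697, T=0.606, ωT=1.905688, cosh=3.436377, sinh=3.287657; start (x,ẋ)=(-0.073500, 0.029700) → end (x,ẋ)=(-0.051708, 0.062773)
phase 2: p=-0.0398, T=0.253, ωT=0.795609, cosh=1.333548, sinh=0.882242; start (x,ẋ)=(-0.051708, 0.062773) → end (x,ẋ)=(-0.038069, 0.050674)
phase 3: p=0.0171, T=0.611, ωT=1.921412, cosh=3.488497, sinh=3.342097; start (x,ẋ)=(-0.038069, 0.050674) → end (x,ẋ)=(-0.121502, -0.403045)
phase 4: p=0.5036, T=0.363, ωT=1.141526, cosh=1.725438, sinh=1.406106; start (x,ẋ)=(-0.121502, -0.403045) → end (x,ẋ)=(-0.755191, -3.459496)

1 0.6060 -0.0517 0.0628
2 0.8590 -0.0381 0.0507
3 1.4700 -0.1215 -0.4030
4 1.8330 -0.7552 -3.4595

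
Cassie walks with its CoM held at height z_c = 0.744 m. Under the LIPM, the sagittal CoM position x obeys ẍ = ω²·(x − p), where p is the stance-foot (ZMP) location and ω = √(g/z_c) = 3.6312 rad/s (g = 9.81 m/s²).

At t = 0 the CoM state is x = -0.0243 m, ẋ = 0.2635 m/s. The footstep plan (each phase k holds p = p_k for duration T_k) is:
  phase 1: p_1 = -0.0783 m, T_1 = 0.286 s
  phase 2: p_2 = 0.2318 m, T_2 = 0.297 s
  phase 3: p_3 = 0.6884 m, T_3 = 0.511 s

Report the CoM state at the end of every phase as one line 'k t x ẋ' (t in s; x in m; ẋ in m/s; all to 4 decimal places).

1 0.2860 0.0972 0.6611
2 0.5830 0.2477 0.4489
3 1.0940 -0.3696 -3.5214

phase 1: p=-0.0783, T=0.286, ωT=1.038523, cosh=1.589509, sinh=1.235532; start (x,ẋ)=(-0.024300, 0.263500) → end (x,ẋ)=(0.097191, 0.661105)
phase 2: p=0.2318, T=0.297, ωT=1.078466, cosh=1.640142, sinh=1.300025; start (x,ẋ)=(0.097191, 0.661105) → end (x,ẋ)=(0.247707, 0.448862)
phase 3: p=0.6884, T=0.511, ωT=1.855543, cosh=3.275770, sinh=3.119402; start (x,ẋ)=(0.247707, 0.448862) → end (x,ẋ)=(-0.369611, -3.521436)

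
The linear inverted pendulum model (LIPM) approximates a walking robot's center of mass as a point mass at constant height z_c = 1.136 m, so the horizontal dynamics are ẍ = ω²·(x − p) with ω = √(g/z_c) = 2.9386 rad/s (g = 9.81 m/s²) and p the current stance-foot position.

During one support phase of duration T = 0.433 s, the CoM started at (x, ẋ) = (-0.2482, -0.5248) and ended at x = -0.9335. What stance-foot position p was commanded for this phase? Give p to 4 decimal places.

p = 0.1752

ωT = 2.9386·0.433 = 1.272414; cosh(ωT) = 1.924806, sinh(ωT) = 1.644652
x(T) = p + (x₀−p)·cosh(ωT) + (ẋ₀/ω)·sinh(ωT) ⇒ p·(1 − cosh) = x(T) − x₀·cosh − (ẋ₀/ω)·sinh
numerator   = -0.9335 − (-0.2482)·1.924806 − (-0.5248/2.9386)·1.644652 = -0.162047
denominator = 1 − 1.924806 = -0.924806
p = -0.162047 / -0.924806 = 0.1752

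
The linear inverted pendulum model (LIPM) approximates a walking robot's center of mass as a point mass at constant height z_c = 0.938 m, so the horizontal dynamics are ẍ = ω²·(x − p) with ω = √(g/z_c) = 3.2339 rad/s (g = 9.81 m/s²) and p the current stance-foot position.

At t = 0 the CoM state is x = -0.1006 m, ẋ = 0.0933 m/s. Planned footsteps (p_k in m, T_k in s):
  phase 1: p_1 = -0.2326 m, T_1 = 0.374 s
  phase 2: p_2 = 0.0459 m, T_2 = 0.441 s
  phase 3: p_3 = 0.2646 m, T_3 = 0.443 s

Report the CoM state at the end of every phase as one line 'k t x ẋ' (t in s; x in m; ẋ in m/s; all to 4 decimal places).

phase 1: p=-0.2326, T=0.374, ωT=1.209479, cosh=1.825045, sinh=1.526692; start (x,ẋ)=(-0.100600, 0.093300) → end (x,ẋ)=(0.052352, 0.821983)
phase 2: p=0.0459, T=0.441, ωT=1.426150, cosh=2.201437, sinh=1.961205; start (x,ẋ)=(0.052352, 0.821983) → end (x,ẋ)=(0.558597, 1.850464)
phase 3: p=0.2646, T=0.443, ωT=1.432618, cosh=2.214168, sinh=1.975484; start (x,ẋ)=(0.558597, 1.850464) → end (x,ẋ)=(2.045946, 5.975440)

1 0.3740 0.0524 0.8220
2 0.8150 0.5586 1.8505
3 1.2580 2.0459 5.9754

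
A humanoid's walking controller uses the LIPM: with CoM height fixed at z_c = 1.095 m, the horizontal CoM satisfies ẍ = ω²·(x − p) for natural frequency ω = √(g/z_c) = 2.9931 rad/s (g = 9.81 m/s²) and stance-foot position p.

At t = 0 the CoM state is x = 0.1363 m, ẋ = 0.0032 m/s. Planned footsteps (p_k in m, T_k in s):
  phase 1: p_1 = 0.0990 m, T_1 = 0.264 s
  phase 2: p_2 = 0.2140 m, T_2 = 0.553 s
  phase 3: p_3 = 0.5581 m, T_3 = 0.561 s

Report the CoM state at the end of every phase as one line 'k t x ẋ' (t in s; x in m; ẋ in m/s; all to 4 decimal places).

1 0.2640 0.1495 0.1019
2 0.8170 0.1249 -0.2103
3 1.3780 -0.8252 -3.9377

phase 1: p=0.0990, T=0.264, ωT=0.790178, cosh=1.328777, sinh=0.875013; start (x,ẋ)=(0.136300, 0.003200) → end (x,ẋ)=(0.149499, 0.101941)
phase 2: p=0.2140, T=0.553, ωT=1.655184, cosh=2.712551, sinh=2.521494; start (x,ẋ)=(0.149499, 0.101941) → end (x,ẋ)=(0.124916, -0.210276)
phase 3: p=0.5581, T=0.561, ωT=1.679129, cosh=2.773711, sinh=2.587174; start (x,ẋ)=(0.124916, -0.210276) → end (x,ẋ)=(-0.825185, -3.937679)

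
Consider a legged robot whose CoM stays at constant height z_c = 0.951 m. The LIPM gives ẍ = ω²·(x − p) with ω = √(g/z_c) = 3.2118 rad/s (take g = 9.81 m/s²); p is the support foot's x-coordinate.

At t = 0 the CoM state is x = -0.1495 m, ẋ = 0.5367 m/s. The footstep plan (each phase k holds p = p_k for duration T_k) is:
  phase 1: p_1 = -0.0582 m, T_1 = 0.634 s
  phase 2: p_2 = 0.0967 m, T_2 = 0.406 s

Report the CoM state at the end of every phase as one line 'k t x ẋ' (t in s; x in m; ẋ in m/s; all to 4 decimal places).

1 0.6340 0.2153 0.9869
2 1.0400 0.8556 2.6019

phase 1: p=-0.0582, T=0.634, ωT=2.036281, cosh=3.896288, sinh=3.765775; start (x,ẋ)=(-0.149500, 0.536700) → end (x,ẋ)=(0.215340, 0.986872)
phase 2: p=0.0967, T=0.406, ωT=1.303991, cosh=1.977708, sinh=1.706262; start (x,ẋ)=(0.215340, 0.986872) → end (x,ẋ)=(0.855608, 2.601909)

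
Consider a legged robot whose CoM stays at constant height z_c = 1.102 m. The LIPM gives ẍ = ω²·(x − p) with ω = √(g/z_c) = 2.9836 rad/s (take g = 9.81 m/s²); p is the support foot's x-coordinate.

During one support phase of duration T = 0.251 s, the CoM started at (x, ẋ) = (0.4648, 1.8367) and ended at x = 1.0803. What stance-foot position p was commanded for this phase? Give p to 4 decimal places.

ωT = 2.9836·0.251 = 0.748884; cosh(ωT) = 1.293766, sinh(ωT) = 0.820872
x(T) = p + (x₀−p)·cosh(ωT) + (ẋ₀/ω)·sinh(ωT) ⇒ p·(1 − cosh) = x(T) − x₀·cosh − (ẋ₀/ω)·sinh
numerator   = 1.0803 − (0.4648)·1.293766 − (1.8367/2.9836)·0.820872 = -0.026370
denominator = 1 − 1.293766 = -0.293766
p = -0.026370 / -0.293766 = 0.0898

p = 0.0898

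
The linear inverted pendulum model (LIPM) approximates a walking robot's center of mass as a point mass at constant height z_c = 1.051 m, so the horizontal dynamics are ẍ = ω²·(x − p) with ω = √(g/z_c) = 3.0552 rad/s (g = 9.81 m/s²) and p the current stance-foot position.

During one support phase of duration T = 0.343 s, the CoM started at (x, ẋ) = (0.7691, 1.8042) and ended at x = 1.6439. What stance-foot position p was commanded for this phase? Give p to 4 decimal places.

ωT = 3.0552·0.343 = 1.047934; cosh(ωT) = 1.601207, sinh(ωT) = 1.250545
x(T) = p + (x₀−p)·cosh(ωT) + (ẋ₀/ω)·sinh(ωT) ⇒ p·(1 − cosh) = x(T) − x₀·cosh − (ẋ₀/ω)·sinh
numerator   = 1.6439 − (0.7691)·1.601207 − (1.8042/3.0552)·1.250545 = -0.326078
denominator = 1 − 1.601207 = -0.601207
p = -0.326078 / -0.601207 = 0.5424

p = 0.5424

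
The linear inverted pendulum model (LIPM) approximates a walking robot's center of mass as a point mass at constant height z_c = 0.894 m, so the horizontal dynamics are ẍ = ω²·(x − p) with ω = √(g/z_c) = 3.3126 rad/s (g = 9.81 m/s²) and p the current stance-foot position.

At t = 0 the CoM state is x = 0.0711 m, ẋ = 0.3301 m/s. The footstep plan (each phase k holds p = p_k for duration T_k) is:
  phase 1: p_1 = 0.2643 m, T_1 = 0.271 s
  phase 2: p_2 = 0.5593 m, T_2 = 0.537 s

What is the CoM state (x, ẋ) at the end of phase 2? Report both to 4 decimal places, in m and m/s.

x = -1.0292, ẋ = -5.0304

phase 1: p=0.2643, T=0.271, ωT=0.897715, cosh=1.430744, sinh=1.023244; start (x,ẋ)=(0.071100, 0.330100) → end (x,ẋ)=(0.089846, -0.182582)
phase 2: p=0.5593, T=0.537, ωT=1.778866, cosh=3.045983, sinh=2.877154; start (x,ẋ)=(0.089846, -0.182582) → end (x,ẋ)=(-1.029229, -5.030438)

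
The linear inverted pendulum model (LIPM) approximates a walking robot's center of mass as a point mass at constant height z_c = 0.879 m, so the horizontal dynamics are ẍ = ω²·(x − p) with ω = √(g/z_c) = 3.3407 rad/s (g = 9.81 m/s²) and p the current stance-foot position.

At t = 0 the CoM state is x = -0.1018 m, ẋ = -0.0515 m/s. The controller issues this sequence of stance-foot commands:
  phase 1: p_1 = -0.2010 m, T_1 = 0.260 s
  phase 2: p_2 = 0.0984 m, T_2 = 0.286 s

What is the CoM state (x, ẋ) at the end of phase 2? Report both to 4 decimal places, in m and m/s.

phase 1: p=-0.2010, T=0.260, ωT=0.868582, cosh=1.401537, sinh=0.981991; start (x,ẋ)=(-0.101800, -0.051500) → end (x,ẋ)=(-0.077106, 0.253250)
phase 2: p=0.0984, T=0.286, ωT=0.955440, cosh=1.492229, sinh=1.107586; start (x,ẋ)=(-0.077106, 0.253250) → end (x,ẋ)=(-0.079531, -0.271484)

x = -0.0795, ẋ = -0.2715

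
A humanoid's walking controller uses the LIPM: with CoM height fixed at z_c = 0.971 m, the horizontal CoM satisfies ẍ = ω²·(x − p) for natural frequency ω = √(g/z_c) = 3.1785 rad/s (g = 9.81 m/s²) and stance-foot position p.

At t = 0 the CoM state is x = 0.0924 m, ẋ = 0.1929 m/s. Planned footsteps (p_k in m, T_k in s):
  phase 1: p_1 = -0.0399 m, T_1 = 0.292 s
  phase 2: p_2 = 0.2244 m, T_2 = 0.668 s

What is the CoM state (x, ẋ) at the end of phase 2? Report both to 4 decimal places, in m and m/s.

phase 1: p=-0.0399, T=0.292, ωT=0.928122, cosh=1.462525, sinh=1.067229; start (x,ẋ)=(0.092400, 0.192900) → end (x,ẋ)=(0.218361, 0.730907)
phase 2: p=0.2244, T=0.668, ωT=2.123238, cosh=4.238901, sinh=4.119257; start (x,ẋ)=(0.218361, 0.730907) → end (x,ẋ)=(1.146040, 3.019176)

x = 1.1460, ẋ = 3.0192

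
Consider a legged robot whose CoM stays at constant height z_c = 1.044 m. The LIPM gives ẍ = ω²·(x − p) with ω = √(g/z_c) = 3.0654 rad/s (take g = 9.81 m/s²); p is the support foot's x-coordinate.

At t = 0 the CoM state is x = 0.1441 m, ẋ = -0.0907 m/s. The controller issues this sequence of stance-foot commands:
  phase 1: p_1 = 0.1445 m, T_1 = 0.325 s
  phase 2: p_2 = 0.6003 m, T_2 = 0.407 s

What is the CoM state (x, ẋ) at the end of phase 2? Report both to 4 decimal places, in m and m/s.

x = -0.3986, ẋ = -2.6701

phase 1: p=0.1445, T=0.325, ωT=0.996255, cosh=1.538690, sinh=1.169431; start (x,ẋ)=(0.144100, -0.090700) → end (x,ẋ)=(0.109283, -0.140993)
phase 2: p=0.6003, T=0.407, ωT=1.247618, cosh=1.884613, sinh=1.597425; start (x,ẋ)=(0.109283, -0.140993) → end (x,ẋ)=(-0.398551, -2.670103)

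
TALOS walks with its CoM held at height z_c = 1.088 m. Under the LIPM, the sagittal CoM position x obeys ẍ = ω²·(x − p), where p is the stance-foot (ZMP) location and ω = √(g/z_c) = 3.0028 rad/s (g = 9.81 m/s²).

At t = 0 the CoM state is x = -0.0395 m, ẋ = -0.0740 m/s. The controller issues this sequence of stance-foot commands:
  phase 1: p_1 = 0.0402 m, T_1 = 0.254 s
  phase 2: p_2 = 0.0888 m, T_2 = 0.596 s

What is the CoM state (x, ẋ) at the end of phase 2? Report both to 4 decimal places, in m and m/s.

phase 1: p=0.0402, T=0.254, ωT=0.762711, cosh=1.305241, sinh=0.838841; start (x,ẋ)=(-0.039500, -0.074000) → end (x,ẋ)=(-0.084500, -0.297342)
phase 2: p=0.0888, T=0.596, ωT=1.789669, cosh=3.077242, sinh=2.910227; start (x,ẋ)=(-0.084500, -0.297342) → end (x,ẋ)=(-0.732661, -2.429430)

x = -0.7327, ẋ = -2.4294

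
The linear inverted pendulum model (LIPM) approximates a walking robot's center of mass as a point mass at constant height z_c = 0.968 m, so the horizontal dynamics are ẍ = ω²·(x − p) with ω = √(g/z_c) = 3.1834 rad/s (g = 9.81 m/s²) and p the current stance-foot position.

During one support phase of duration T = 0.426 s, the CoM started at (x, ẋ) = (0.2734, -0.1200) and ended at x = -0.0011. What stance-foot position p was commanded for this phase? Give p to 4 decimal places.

p = 0.4662

ωT = 3.1834·0.426 = 1.356128; cosh(ωT) = 2.069397, sinh(ωT) = 1.811741
x(T) = p + (x₀−p)·cosh(ωT) + (ẋ₀/ω)·sinh(ωT) ⇒ p·(1 − cosh) = x(T) − x₀·cosh − (ẋ₀/ω)·sinh
numerator   = -0.0011 − (0.2734)·2.069397 − (-0.1200/3.1834)·1.811741 = -0.498579
denominator = 1 − 2.069397 = -1.069397
p = -0.498579 / -1.069397 = 0.4662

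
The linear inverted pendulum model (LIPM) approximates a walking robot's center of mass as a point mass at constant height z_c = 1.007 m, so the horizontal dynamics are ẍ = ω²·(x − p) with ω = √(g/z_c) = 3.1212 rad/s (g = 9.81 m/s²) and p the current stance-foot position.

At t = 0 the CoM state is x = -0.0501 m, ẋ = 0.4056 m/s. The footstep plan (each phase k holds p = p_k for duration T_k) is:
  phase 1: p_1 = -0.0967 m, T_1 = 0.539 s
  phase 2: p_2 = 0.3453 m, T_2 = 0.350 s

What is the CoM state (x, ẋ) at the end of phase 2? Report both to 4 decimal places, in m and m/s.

phase 1: p=-0.0967, T=0.539, ωT=1.682327, cosh=2.781998, sinh=2.596057; start (x,ẋ)=(-0.050100, 0.405600) → end (x,ẋ)=(0.370299, 1.505969)
phase 2: p=0.3453, T=0.350, ωT=1.092420, cosh=1.658442, sinh=1.323038; start (x,ẋ)=(0.370299, 1.505969) → end (x,ẋ)=(1.025121, 2.600795)

x = 1.0251, ẋ = 2.6008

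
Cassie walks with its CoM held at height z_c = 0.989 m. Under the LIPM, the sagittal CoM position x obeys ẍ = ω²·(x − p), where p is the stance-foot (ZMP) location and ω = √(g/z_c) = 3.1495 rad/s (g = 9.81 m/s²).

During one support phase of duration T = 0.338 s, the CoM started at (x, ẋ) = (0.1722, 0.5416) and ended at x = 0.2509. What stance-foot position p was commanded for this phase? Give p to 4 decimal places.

p = 0.3987

ωT = 3.1495·0.338 = 1.064531; cosh(ωT) = 1.622184, sinh(ωT) = 1.277295
x(T) = p + (x₀−p)·cosh(ωT) + (ẋ₀/ω)·sinh(ωT) ⇒ p·(1 − cosh) = x(T) − x₀·cosh − (ẋ₀/ω)·sinh
numerator   = 0.2509 − (0.1722)·1.622184 − (0.5416/3.1495)·1.277295 = -0.248089
denominator = 1 − 1.622184 = -0.622184
p = -0.248089 / -0.622184 = 0.3987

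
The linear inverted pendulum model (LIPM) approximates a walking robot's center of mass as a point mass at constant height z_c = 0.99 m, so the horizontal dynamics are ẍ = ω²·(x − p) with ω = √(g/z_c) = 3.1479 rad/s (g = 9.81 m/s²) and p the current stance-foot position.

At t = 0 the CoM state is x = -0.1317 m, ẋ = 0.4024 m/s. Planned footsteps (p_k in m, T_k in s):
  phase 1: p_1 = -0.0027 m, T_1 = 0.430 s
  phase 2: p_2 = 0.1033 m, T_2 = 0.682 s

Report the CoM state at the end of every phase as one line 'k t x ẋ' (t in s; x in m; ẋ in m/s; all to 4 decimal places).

1 0.4300 -0.0381 0.0973
2 1.1120 -0.3797 -1.4571

phase 1: p=-0.0027, T=0.430, ωT=1.353597, cosh=2.064818, sinh=1.806508; start (x,ẋ)=(-0.131700, 0.402400) → end (x,ẋ)=(-0.038133, 0.097297)
phase 2: p=0.1033, T=0.682, ωT=2.146868, cosh=4.337430, sinh=4.220581; start (x,ẋ)=(-0.038133, 0.097297) → end (x,ẋ)=(-0.379704, -1.457057)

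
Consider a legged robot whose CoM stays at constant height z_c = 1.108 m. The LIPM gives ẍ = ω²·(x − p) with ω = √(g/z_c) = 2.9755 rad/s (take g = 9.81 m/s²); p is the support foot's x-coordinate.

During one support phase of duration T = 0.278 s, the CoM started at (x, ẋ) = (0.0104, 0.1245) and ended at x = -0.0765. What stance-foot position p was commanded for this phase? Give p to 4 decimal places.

ωT = 2.9755·0.278 = 0.827189; cosh(ωT) = 1.362079, sinh(ωT) = 0.924802
x(T) = p + (x₀−p)·cosh(ωT) + (ẋ₀/ω)·sinh(ωT) ⇒ p·(1 − cosh) = x(T) − x₀·cosh − (ẋ₀/ω)·sinh
numerator   = -0.0765 − (0.0104)·1.362079 − (0.1245/2.9755)·0.924802 = -0.129361
denominator = 1 − 1.362079 = -0.362079
p = -0.129361 / -0.362079 = 0.3573

p = 0.3573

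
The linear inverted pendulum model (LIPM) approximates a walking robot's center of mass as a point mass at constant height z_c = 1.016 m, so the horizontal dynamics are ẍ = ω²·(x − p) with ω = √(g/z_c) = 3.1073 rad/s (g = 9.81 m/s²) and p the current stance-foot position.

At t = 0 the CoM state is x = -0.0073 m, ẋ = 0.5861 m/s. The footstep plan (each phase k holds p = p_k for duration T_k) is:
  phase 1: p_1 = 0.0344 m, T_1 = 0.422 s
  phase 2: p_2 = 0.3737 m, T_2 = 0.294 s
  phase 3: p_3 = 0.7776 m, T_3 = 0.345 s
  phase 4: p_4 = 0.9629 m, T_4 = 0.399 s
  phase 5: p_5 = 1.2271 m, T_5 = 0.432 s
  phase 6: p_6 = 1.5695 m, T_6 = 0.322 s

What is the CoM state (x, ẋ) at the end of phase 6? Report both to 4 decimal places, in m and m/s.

phase 1: p=0.0344, T=0.422, ωT=1.311281, cosh=1.990199, sinh=1.720724; start (x,ẋ)=(-0.007300, 0.586100) → end (x,ẋ)=(0.275972, 0.943494)
phase 2: p=0.3737, T=0.294, ωT=0.913546, cosh=1.447124, sinh=1.046024; start (x,ẋ)=(0.275972, 0.943494) → end (x,ẋ)=(0.549888, 1.047707)
phase 3: p=0.7776, T=0.345, ωT=1.072018, cosh=1.631793, sinh=1.289477; start (x,ẋ)=(0.549888, 1.047707) → end (x,ẋ)=(0.840802, 0.797248)
phase 4: p=0.9629, T=0.399, ωT=1.239813, cosh=1.872202, sinh=1.582764; start (x,ẋ)=(0.840802, 0.797248) → end (x,ẋ)=(1.140402, 0.892118)
phase 5: p=1.2271, T=0.432, ωT=1.342354, cosh=2.044636, sinh=1.783406; start (x,ẋ)=(1.140402, 0.892118) → end (x,ẋ)=(1.561857, 1.343613)
phase 6: p=1.5695, T=0.322, ωT=1.000551, cosh=1.543728, sinh=1.176051; start (x,ẋ)=(1.561857, 1.343613) → end (x,ẋ)=(2.066232, 2.046242)

x = 2.0662, ẋ = 2.0462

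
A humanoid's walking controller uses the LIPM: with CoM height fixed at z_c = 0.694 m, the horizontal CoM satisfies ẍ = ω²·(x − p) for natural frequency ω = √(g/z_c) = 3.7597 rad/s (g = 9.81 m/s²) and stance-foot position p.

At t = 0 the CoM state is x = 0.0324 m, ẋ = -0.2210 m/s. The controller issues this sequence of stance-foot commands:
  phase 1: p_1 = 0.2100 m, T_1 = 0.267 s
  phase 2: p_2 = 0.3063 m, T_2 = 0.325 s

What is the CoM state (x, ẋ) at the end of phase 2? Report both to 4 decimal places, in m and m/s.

x = -0.9722, ẋ = -4.6518

phase 1: p=0.2100, T=0.267, ωT=1.003840, cosh=1.547605, sinh=1.181135; start (x,ẋ)=(0.032400, -0.221000) → end (x,ẋ)=(-0.134283, -1.130691)
phase 2: p=0.3063, T=0.325, ωT=1.221903, cosh=1.844154, sinh=1.549484; start (x,ẋ)=(-0.134283, -1.130691) → end (x,ẋ)=(-0.972195, -4.651829)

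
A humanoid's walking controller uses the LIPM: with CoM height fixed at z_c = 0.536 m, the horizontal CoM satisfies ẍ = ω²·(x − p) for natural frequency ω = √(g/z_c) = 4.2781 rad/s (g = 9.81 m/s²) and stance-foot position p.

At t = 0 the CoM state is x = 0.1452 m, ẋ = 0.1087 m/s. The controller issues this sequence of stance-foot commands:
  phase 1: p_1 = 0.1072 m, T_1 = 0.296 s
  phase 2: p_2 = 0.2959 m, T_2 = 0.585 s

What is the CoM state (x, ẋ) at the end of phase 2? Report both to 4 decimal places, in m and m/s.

x = 0.5098, ẋ = 0.9798

phase 1: p=0.1072, T=0.296, ωT=1.266318, cosh=1.914816, sinh=1.632948; start (x,ẋ)=(0.145200, 0.108700) → end (x,ẋ)=(0.221454, 0.473605)
phase 2: p=0.2959, T=0.585, ωT=2.502689, cosh=6.148578, sinh=6.066713; start (x,ẋ)=(0.221454, 0.473605) → end (x,ẋ)=(0.509774, 0.979820)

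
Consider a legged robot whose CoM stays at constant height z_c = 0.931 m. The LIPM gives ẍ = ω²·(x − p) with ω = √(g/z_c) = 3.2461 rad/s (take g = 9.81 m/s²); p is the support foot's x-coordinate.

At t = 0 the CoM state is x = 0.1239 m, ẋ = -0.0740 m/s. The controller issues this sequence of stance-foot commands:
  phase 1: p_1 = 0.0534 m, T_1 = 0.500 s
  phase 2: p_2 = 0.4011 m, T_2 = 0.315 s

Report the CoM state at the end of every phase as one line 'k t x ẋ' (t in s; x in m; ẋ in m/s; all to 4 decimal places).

phase 1: p=0.0534, T=0.500, ωT=1.623050, cosh=2.632911, sinh=2.435615; start (x,ẋ)=(0.123900, -0.074000) → end (x,ẋ)=(0.183497, 0.362555)
phase 2: p=0.4011, T=0.315, ωT=1.022522, cosh=1.569942, sinh=1.210255; start (x,ẋ)=(0.183497, 0.362555) → end (x,ẋ)=(0.194648, -0.285688)

1 0.5000 0.1835 0.3626
2 0.8150 0.1946 -0.2857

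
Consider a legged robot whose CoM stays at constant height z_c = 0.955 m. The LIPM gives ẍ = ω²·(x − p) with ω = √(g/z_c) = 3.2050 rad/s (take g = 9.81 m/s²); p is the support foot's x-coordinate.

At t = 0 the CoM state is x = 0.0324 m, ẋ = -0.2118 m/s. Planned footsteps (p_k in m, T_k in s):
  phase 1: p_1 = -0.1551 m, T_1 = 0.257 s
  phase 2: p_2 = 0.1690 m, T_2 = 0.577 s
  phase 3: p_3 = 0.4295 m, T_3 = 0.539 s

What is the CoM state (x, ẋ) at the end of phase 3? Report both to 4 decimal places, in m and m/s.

x = -1.1771, ẋ = -4.9817

phase 1: p=-0.1551, T=0.257, ωT=0.823685, cosh=1.358847, sinh=0.920035; start (x,ẋ)=(0.032400, -0.211800) → end (x,ẋ)=(0.038884, 0.265080)
phase 2: p=0.1690, T=0.577, ωT=1.849285, cosh=3.256312, sinh=3.098962; start (x,ẋ)=(0.038884, 0.265080) → end (x,ẋ)=(0.001611, -0.429152)
phase 3: p=0.4295, T=0.539, ωT=1.727495, cosh=2.902135, sinh=2.724406; start (x,ẋ)=(0.001611, -0.429152) → end (x,ẋ)=(-1.177091, -4.981664)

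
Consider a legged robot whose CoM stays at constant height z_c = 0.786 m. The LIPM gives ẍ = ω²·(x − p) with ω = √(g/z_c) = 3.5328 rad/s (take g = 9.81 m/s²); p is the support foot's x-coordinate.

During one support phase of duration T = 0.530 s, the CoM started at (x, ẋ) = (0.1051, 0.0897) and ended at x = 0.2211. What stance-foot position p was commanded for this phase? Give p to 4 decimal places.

ωT = 3.5328·0.530 = 1.872384; cosh(ωT) = 3.328770, sinh(ωT) = 3.175013
x(T) = p + (x₀−p)·cosh(ωT) + (ẋ₀/ω)·sinh(ωT) ⇒ p·(1 − cosh) = x(T) − x₀·cosh − (ẋ₀/ω)·sinh
numerator   = 0.2211 − (0.1051)·3.328770 − (0.0897/3.5328)·3.175013 = -0.209369
denominator = 1 − 3.328770 = -2.328770
p = -0.209369 / -2.328770 = 0.0899

p = 0.0899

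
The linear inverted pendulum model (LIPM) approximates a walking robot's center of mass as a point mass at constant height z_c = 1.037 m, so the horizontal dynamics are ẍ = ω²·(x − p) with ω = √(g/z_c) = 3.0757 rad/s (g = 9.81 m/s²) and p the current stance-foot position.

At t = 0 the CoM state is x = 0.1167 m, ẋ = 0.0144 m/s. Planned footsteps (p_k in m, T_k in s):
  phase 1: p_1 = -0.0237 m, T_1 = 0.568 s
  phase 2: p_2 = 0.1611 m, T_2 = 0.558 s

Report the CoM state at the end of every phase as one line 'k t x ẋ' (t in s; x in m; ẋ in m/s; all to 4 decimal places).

1 0.5680 0.4043 1.2437
2 1.1260 1.9481 5.5852

phase 1: p=-0.0237, T=0.568, ωT=1.746998, cosh=2.955824, sinh=2.781527; start (x,ẋ)=(0.116700, 0.014400) → end (x,ẋ)=(0.404320, 1.243706)
phase 2: p=0.1611, T=0.558, ωT=1.716241, cosh=2.871657, sinh=2.691916; start (x,ẋ)=(0.404320, 1.243706) → end (x,ẋ)=(1.948063, 5.585247)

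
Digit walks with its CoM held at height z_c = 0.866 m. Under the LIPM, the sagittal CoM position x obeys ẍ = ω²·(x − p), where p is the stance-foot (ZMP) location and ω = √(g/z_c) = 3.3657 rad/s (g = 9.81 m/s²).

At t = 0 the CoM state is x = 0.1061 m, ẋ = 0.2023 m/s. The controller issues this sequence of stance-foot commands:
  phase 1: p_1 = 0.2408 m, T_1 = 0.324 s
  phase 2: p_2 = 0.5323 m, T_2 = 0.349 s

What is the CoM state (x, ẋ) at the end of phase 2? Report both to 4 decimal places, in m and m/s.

phase 1: p=0.2408, T=0.324, ωT=1.090487, cosh=1.655888, sinh=1.319835; start (x,ẋ)=(0.106100, 0.202300) → end (x,ẋ)=(0.097082, -0.263374)
phase 2: p=0.5323, T=0.349, ωT=1.174629, cosh=1.772938, sinh=1.464005; start (x,ẋ)=(0.097082, -0.263374) → end (x,ẋ)=(-0.353876, -2.611437)

x = -0.3539, ẋ = -2.6114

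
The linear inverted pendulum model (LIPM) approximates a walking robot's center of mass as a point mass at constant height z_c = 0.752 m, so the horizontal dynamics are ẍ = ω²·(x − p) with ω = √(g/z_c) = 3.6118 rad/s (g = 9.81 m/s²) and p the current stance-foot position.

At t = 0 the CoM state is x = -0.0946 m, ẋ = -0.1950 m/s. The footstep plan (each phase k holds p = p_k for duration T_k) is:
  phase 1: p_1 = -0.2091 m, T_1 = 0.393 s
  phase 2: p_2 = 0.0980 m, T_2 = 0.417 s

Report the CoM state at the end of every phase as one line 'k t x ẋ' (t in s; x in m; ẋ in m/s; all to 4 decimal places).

1 0.3930 -0.0636 0.3782
2 0.8100 -0.0598 -0.3567

phase 1: p=-0.2091, T=0.393, ωT=1.419437, cosh=2.188322, sinh=1.946472; start (x,ẋ)=(-0.094600, -0.195000) → end (x,ẋ)=(-0.063627, 0.378243)
phase 2: p=0.0980, T=0.417, ωT=1.506121, cosh=2.365486, sinh=2.143718; start (x,ẋ)=(-0.063627, 0.378243) → end (x,ẋ)=(-0.059826, -0.356695)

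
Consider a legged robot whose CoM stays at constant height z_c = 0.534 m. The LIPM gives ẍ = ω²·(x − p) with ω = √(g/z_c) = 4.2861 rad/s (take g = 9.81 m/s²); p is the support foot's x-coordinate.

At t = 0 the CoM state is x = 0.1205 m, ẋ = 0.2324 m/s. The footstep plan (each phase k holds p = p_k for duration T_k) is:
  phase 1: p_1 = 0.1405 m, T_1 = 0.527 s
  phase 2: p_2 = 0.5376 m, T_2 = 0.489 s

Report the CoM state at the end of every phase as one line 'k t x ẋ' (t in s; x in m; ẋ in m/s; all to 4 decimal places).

1 0.5270 0.3004 0.7186
2 1.0160 0.2299 -1.1055

phase 1: p=0.1405, T=0.527, ωT=2.258775, cosh=4.837916, sinh=4.733438; start (x,ẋ)=(0.120500, 0.232400) → end (x,ẋ)=(0.300397, 0.718572)
phase 2: p=0.5376, T=0.489, ωT=2.095903, cosh=4.127870, sinh=4.004911; start (x,ẋ)=(0.300397, 0.718572) → end (x,ẋ)=(0.229888, -1.105522)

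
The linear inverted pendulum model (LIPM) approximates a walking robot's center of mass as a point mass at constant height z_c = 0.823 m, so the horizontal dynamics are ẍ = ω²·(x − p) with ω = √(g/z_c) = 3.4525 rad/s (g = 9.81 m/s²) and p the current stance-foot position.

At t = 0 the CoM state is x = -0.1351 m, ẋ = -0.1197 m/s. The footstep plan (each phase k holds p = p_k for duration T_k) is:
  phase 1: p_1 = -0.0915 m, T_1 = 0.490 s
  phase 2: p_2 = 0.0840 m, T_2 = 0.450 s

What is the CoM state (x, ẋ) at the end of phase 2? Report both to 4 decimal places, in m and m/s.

phase 1: p=-0.0915, T=0.490, ωT=1.691725, cosh=2.806519, sinh=2.622318; start (x,ẋ)=(-0.135100, -0.119700) → end (x,ẋ)=(-0.304781, -0.730675)
phase 2: p=0.0840, T=0.450, ωT=1.553625, cosh=2.470030, sinh=2.258550; start (x,ẋ)=(-0.304781, -0.730675) → end (x,ẋ)=(-1.354294, -4.836369)

x = -1.3543, ẋ = -4.8364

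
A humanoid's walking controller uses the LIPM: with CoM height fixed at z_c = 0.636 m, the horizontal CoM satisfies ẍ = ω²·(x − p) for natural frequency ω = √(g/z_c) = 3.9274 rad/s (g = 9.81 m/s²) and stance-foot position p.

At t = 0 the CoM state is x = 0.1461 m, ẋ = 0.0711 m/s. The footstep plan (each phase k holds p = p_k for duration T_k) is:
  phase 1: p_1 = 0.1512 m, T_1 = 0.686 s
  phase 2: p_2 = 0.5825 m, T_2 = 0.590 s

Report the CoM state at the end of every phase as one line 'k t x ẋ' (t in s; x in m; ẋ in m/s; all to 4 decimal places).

1 0.6860 0.2466 0.3808
2 1.2760 -0.6510 -4.6770

phase 1: p=0.1512, T=0.686, ωT=2.694196, cosh=7.430611, sinh=7.363015; start (x,ẋ)=(0.146100, 0.071100) → end (x,ẋ)=(0.246601, 0.380837)
phase 2: p=0.5825, T=0.590, ωT=2.317166, cosh=5.122715, sinh=5.024162; start (x,ẋ)=(0.246601, 0.380837) → end (x,ẋ)=(-0.651026, -4.677007)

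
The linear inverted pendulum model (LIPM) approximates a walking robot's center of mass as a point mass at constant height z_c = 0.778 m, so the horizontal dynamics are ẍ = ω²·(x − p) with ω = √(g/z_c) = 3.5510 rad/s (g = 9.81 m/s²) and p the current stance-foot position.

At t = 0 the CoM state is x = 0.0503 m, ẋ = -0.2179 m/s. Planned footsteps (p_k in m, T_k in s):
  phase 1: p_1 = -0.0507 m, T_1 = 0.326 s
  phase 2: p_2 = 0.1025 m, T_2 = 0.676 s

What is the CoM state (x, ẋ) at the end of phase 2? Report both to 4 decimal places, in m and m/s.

phase 1: p=-0.0507, T=0.326, ωT=1.157626, cosh=1.748300, sinh=1.434069; start (x,ẋ)=(0.050300, -0.217900) → end (x,ẋ)=(0.037880, 0.133376)
phase 2: p=0.1025, T=0.676, ωT=2.400476, cosh=5.559550, sinh=5.468875; start (x,ẋ)=(0.037880, 0.133376) → end (x,ẋ)=(-0.051349, -0.513419)

x = -0.0513, ẋ = -0.5134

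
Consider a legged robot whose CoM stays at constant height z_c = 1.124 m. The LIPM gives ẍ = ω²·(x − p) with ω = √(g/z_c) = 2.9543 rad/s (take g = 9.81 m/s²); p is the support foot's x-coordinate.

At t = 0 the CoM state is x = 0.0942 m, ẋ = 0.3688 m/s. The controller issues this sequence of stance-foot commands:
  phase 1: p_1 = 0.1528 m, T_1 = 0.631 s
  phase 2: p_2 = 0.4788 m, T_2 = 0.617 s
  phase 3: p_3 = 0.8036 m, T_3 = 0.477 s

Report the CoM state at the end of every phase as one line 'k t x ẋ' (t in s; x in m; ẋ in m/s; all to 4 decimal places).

1 0.6310 0.3522 0.6731
2 1.2480 0.7635 1.0103
3 1.7250 1.3746 1.9628

phase 1: p=0.1528, T=0.631, ωT=1.864163, cosh=3.302781, sinh=3.147755; start (x,ẋ)=(0.094200, 0.368800) → end (x,ẋ)=(0.352207, 0.673120)
phase 2: p=0.4788, T=0.617, ωT=1.822803, cosh=3.175378, sinh=3.013805; start (x,ẋ)=(0.352207, 0.673120) → end (x,ẋ)=(0.763497, 1.010266)
phase 3: p=0.8036, T=0.477, ωT=1.409201, cosh=2.168511, sinh=1.924173; start (x,ẋ)=(0.763497, 1.010266) → end (x,ẋ)=(1.374636, 1.962808)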